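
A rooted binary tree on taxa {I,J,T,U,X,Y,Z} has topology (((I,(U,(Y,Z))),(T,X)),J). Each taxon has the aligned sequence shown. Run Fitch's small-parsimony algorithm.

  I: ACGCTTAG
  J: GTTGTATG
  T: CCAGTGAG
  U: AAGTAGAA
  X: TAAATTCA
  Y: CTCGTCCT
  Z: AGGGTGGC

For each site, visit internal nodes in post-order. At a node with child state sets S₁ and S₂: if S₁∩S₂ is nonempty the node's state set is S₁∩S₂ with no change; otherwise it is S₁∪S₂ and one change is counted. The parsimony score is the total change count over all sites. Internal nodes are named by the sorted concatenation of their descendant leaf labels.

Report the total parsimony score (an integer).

28

site 0, node YZ: Y={C} ∪ Z={A} → {A,C} (+1)
site 0, node UYZ: U={A} ∩ YZ={A,C} → {A} (+0)
site 0, node IUYZ: I={A} ∩ UYZ={A} → {A} (+0)
site 0, node TX: T={C} ∪ X={T} → {C,T} (+1)
site 0, node ITUXYZ: IUYZ={A} ∪ TX={C,T} → {A,C,T} (+1)
site 0, node IJTUXYZ: ITUXYZ={A,C,T} ∪ J={G} → {A,C,G,T} (+1)
site 1, node YZ: Y={T} ∪ Z={G} → {G,T} (+1)
site 1, node UYZ: U={A} ∪ YZ={G,T} → {A,G,T} (+1)
site 1, node IUYZ: I={C} ∪ UYZ={A,G,T} → {A,C,G,T} (+1)
site 1, node TX: T={C} ∪ X={A} → {A,C} (+1)
site 1, node ITUXYZ: IUYZ={A,C,G,T} ∩ TX={A,C} → {A,C} (+0)
site 1, node IJTUXYZ: ITUXYZ={A,C} ∪ J={T} → {A,C,T} (+1)
site 2, node YZ: Y={C} ∪ Z={G} → {C,G} (+1)
site 2, node UYZ: U={G} ∩ YZ={C,G} → {G} (+0)
site 2, node IUYZ: I={G} ∩ UYZ={G} → {G} (+0)
site 2, node TX: T={A} ∩ X={A} → {A} (+0)
site 2, node ITUXYZ: IUYZ={G} ∪ TX={A} → {A,G} (+1)
site 2, node IJTUXYZ: ITUXYZ={A,G} ∪ J={T} → {A,G,T} (+1)
site 3, node YZ: Y={G} ∩ Z={G} → {G} (+0)
site 3, node UYZ: U={T} ∪ YZ={G} → {G,T} (+1)
site 3, node IUYZ: I={C} ∪ UYZ={G,T} → {C,G,T} (+1)
site 3, node TX: T={G} ∪ X={A} → {A,G} (+1)
site 3, node ITUXYZ: IUYZ={C,G,T} ∩ TX={A,G} → {G} (+0)
site 3, node IJTUXYZ: ITUXYZ={G} ∩ J={G} → {G} (+0)
site 4, node YZ: Y={T} ∩ Z={T} → {T} (+0)
site 4, node UYZ: U={A} ∪ YZ={T} → {A,T} (+1)
site 4, node IUYZ: I={T} ∩ UYZ={A,T} → {T} (+0)
site 4, node TX: T={T} ∩ X={T} → {T} (+0)
site 4, node ITUXYZ: IUYZ={T} ∩ TX={T} → {T} (+0)
site 4, node IJTUXYZ: ITUXYZ={T} ∩ J={T} → {T} (+0)
site 5, node YZ: Y={C} ∪ Z={G} → {C,G} (+1)
site 5, node UYZ: U={G} ∩ YZ={C,G} → {G} (+0)
site 5, node IUYZ: I={T} ∪ UYZ={G} → {G,T} (+1)
site 5, node TX: T={G} ∪ X={T} → {G,T} (+1)
site 5, node ITUXYZ: IUYZ={G,T} ∩ TX={G,T} → {G,T} (+0)
site 5, node IJTUXYZ: ITUXYZ={G,T} ∪ J={A} → {A,G,T} (+1)
site 6, node YZ: Y={C} ∪ Z={G} → {C,G} (+1)
site 6, node UYZ: U={A} ∪ YZ={C,G} → {A,C,G} (+1)
site 6, node IUYZ: I={A} ∩ UYZ={A,C,G} → {A} (+0)
site 6, node TX: T={A} ∪ X={C} → {A,C} (+1)
site 6, node ITUXYZ: IUYZ={A} ∩ TX={A,C} → {A} (+0)
site 6, node IJTUXYZ: ITUXYZ={A} ∪ J={T} → {A,T} (+1)
site 7, node YZ: Y={T} ∪ Z={C} → {C,T} (+1)
site 7, node UYZ: U={A} ∪ YZ={C,T} → {A,C,T} (+1)
site 7, node IUYZ: I={G} ∪ UYZ={A,C,T} → {A,C,G,T} (+1)
site 7, node TX: T={G} ∪ X={A} → {A,G} (+1)
site 7, node ITUXYZ: IUYZ={A,C,G,T} ∩ TX={A,G} → {A,G} (+0)
site 7, node IJTUXYZ: ITUXYZ={A,G} ∩ J={G} → {G} (+0)
per-site changes: [4, 5, 3, 3, 1, 4, 4, 4]; total = 28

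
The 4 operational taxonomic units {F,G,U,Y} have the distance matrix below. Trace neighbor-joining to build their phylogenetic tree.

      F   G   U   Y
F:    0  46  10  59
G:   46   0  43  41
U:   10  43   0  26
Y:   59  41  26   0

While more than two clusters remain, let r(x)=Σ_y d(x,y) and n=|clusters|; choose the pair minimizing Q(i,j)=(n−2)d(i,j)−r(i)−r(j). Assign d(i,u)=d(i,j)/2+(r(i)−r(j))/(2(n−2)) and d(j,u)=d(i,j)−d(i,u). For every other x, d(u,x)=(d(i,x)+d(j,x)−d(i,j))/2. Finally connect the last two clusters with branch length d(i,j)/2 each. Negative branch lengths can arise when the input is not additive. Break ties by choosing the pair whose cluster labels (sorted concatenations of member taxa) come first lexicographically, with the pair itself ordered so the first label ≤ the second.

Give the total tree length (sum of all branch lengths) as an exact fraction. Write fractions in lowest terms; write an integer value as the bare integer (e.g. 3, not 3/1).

1. join F+U (d=10, Q=-174) ⇒ FU; edges |F|=14, |U|=-4
  updated: d(FU,G)=79/2, d(FU,Y)=75/2
2. join FU+G (d=79/2, Q=-118) ⇒ FGU; edges |FU|=18, |G|=43/2
  updated: d(FGU,Y)=39/2
3. join FGU+Y (d=39/2) ⇒ FGUY; edges |FGU|=39/4, |Y|=39/4
final tree: (((F:14,U:-4):18,G:43/2):39/4,Y:39/4)
total length: 69

69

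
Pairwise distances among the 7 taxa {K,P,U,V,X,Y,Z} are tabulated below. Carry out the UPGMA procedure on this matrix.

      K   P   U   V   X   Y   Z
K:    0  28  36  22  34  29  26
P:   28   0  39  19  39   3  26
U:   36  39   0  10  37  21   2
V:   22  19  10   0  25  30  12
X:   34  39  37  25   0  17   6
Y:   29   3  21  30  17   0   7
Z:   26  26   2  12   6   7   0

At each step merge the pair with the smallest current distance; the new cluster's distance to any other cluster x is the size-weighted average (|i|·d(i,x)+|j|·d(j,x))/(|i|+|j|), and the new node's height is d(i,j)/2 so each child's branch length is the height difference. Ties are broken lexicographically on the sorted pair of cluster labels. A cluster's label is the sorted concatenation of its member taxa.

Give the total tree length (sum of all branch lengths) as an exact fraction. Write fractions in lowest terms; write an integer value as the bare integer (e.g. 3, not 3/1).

487/8

iteration 1: select U,Z (d=2); attach at lengths (1, 1); label the merged cluster UZ
  updated: d(K,UZ)=31, d(P,UZ)=65/2, d(UZ,V)=11, d(UZ,X)=43/2, d(UZ,Y)=14
iteration 2: select P,Y (d=3); attach at lengths (3/2, 3/2); label the merged cluster PY
  updated: d(K,PY)=57/2, d(PY,UZ)=93/4, d(PY,V)=49/2, d(PY,X)=28
iteration 3: select UZ,V (d=11); attach at lengths (9/2, 11/2); label the merged cluster UVZ
  updated: d(K,UVZ)=28, d(PY,UVZ)=71/3, d(UVZ,X)=68/3
iteration 4: select UVZ,X (d=68/3); attach at lengths (35/6, 34/3); label the merged cluster UVXZ
  updated: d(K,UVXZ)=59/2, d(PY,UVXZ)=99/4
iteration 5: select PY,UVXZ (d=99/4); attach at lengths (87/8, 25/24); label the merged cluster PUVXYZ
  updated: d(K,PUVXYZ)=175/6
iteration 6: select K,PUVXYZ (d=175/6); attach at lengths (175/12, 53/24); label the merged cluster KPUVXYZ
final tree: (K:175/12,((P:3/2,Y:3/2):87/8,(((U:1,Z:1):9/2,V:11/2):35/6,X:34/3):25/24):53/24)
total length: 487/8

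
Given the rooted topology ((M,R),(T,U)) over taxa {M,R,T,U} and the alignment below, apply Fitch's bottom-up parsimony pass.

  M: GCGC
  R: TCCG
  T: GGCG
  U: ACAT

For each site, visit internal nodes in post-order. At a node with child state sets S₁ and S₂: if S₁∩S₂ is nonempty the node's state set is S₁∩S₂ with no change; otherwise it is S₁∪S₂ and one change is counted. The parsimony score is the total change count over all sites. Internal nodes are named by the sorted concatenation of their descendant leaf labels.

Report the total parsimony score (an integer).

7

MR@0: {G} ∪ {T} = {G,T} (union, +1)
TU@0: {G} ∪ {A} = {A,G} (union, +1)
MRTU@0: {G,T} ∩ {A,G} = {G} (intersection, +0)
MR@1: {C} ∩ {C} = {C} (intersection, +0)
TU@1: {G} ∪ {C} = {C,G} (union, +1)
MRTU@1: {C} ∩ {C,G} = {C} (intersection, +0)
MR@2: {G} ∪ {C} = {C,G} (union, +1)
TU@2: {C} ∪ {A} = {A,C} (union, +1)
MRTU@2: {C,G} ∩ {A,C} = {C} (intersection, +0)
MR@3: {C} ∪ {G} = {C,G} (union, +1)
TU@3: {G} ∪ {T} = {G,T} (union, +1)
MRTU@3: {C,G} ∩ {G,T} = {G} (intersection, +0)
per-site changes: [2, 1, 2, 2]; total = 7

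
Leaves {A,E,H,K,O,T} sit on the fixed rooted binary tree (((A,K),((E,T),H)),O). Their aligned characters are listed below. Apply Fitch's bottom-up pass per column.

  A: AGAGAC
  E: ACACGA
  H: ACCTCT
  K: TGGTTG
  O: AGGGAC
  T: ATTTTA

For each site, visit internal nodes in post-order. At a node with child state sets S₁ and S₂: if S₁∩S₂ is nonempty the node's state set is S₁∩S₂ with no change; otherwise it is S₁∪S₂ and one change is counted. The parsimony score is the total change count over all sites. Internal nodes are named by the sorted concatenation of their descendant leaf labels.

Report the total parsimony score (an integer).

17

[col 0] AK: children A:{A}, K:{T} ∪→ {A,T}; cost 1
[col 0] ET: children E:{A}, T:{A} ∩→ {A}; cost 0
[col 0] EHT: children ET:{A}, H:{A} ∩→ {A}; cost 0
[col 0] AEHKT: children AK:{A,T}, EHT:{A} ∩→ {A}; cost 0
[col 0] AEHKOT: children AEHKT:{A}, O:{A} ∩→ {A}; cost 0
[col 1] AK: children A:{G}, K:{G} ∩→ {G}; cost 0
[col 1] ET: children E:{C}, T:{T} ∪→ {C,T}; cost 1
[col 1] EHT: children ET:{C,T}, H:{C} ∩→ {C}; cost 0
[col 1] AEHKT: children AK:{G}, EHT:{C} ∪→ {C,G}; cost 1
[col 1] AEHKOT: children AEHKT:{C,G}, O:{G} ∩→ {G}; cost 0
[col 2] AK: children A:{A}, K:{G} ∪→ {A,G}; cost 1
[col 2] ET: children E:{A}, T:{T} ∪→ {A,T}; cost 1
[col 2] EHT: children ET:{A,T}, H:{C} ∪→ {A,C,T}; cost 1
[col 2] AEHKT: children AK:{A,G}, EHT:{A,C,T} ∩→ {A}; cost 0
[col 2] AEHKOT: children AEHKT:{A}, O:{G} ∪→ {A,G}; cost 1
[col 3] AK: children A:{G}, K:{T} ∪→ {G,T}; cost 1
[col 3] ET: children E:{C}, T:{T} ∪→ {C,T}; cost 1
[col 3] EHT: children ET:{C,T}, H:{T} ∩→ {T}; cost 0
[col 3] AEHKT: children AK:{G,T}, EHT:{T} ∩→ {T}; cost 0
[col 3] AEHKOT: children AEHKT:{T}, O:{G} ∪→ {G,T}; cost 1
[col 4] AK: children A:{A}, K:{T} ∪→ {A,T}; cost 1
[col 4] ET: children E:{G}, T:{T} ∪→ {G,T}; cost 1
[col 4] EHT: children ET:{G,T}, H:{C} ∪→ {C,G,T}; cost 1
[col 4] AEHKT: children AK:{A,T}, EHT:{C,G,T} ∩→ {T}; cost 0
[col 4] AEHKOT: children AEHKT:{T}, O:{A} ∪→ {A,T}; cost 1
[col 5] AK: children A:{C}, K:{G} ∪→ {C,G}; cost 1
[col 5] ET: children E:{A}, T:{A} ∩→ {A}; cost 0
[col 5] EHT: children ET:{A}, H:{T} ∪→ {A,T}; cost 1
[col 5] AEHKT: children AK:{C,G}, EHT:{A,T} ∪→ {A,C,G,T}; cost 1
[col 5] AEHKOT: children AEHKT:{A,C,G,T}, O:{C} ∩→ {C}; cost 0
per-site changes: [1, 2, 4, 3, 4, 3]; total = 17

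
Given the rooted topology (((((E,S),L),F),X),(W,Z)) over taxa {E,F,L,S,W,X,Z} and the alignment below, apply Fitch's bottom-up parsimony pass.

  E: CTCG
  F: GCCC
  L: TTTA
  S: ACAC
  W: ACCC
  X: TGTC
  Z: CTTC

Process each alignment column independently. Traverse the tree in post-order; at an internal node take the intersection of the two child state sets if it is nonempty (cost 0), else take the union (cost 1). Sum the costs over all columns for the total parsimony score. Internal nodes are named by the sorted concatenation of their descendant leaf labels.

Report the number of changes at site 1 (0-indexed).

site 0, node ES: E={C} ∪ S={A} → {A,C} (+1)
site 0, node ELS: ES={A,C} ∪ L={T} → {A,C,T} (+1)
site 0, node EFLS: ELS={A,C,T} ∪ F={G} → {A,C,G,T} (+1)
site 0, node EFLSX: EFLS={A,C,G,T} ∩ X={T} → {T} (+0)
site 0, node WZ: W={A} ∪ Z={C} → {A,C} (+1)
site 0, node EFLSWXZ: EFLSX={T} ∪ WZ={A,C} → {A,C,T} (+1)
site 1, node ES: E={T} ∪ S={C} → {C,T} (+1)
site 1, node ELS: ES={C,T} ∩ L={T} → {T} (+0)
site 1, node EFLS: ELS={T} ∪ F={C} → {C,T} (+1)
site 1, node EFLSX: EFLS={C,T} ∪ X={G} → {C,G,T} (+1)
site 1, node WZ: W={C} ∪ Z={T} → {C,T} (+1)
site 1, node EFLSWXZ: EFLSX={C,G,T} ∩ WZ={C,T} → {C,T} (+0)
site 2, node ES: E={C} ∪ S={A} → {A,C} (+1)
site 2, node ELS: ES={A,C} ∪ L={T} → {A,C,T} (+1)
site 2, node EFLS: ELS={A,C,T} ∩ F={C} → {C} (+0)
site 2, node EFLSX: EFLS={C} ∪ X={T} → {C,T} (+1)
site 2, node WZ: W={C} ∪ Z={T} → {C,T} (+1)
site 2, node EFLSWXZ: EFLSX={C,T} ∩ WZ={C,T} → {C,T} (+0)
site 3, node ES: E={G} ∪ S={C} → {C,G} (+1)
site 3, node ELS: ES={C,G} ∪ L={A} → {A,C,G} (+1)
site 3, node EFLS: ELS={A,C,G} ∩ F={C} → {C} (+0)
site 3, node EFLSX: EFLS={C} ∩ X={C} → {C} (+0)
site 3, node WZ: W={C} ∩ Z={C} → {C} (+0)
site 3, node EFLSWXZ: EFLSX={C} ∩ WZ={C} → {C} (+0)
per-site changes: [5, 4, 4, 2]; total = 15

4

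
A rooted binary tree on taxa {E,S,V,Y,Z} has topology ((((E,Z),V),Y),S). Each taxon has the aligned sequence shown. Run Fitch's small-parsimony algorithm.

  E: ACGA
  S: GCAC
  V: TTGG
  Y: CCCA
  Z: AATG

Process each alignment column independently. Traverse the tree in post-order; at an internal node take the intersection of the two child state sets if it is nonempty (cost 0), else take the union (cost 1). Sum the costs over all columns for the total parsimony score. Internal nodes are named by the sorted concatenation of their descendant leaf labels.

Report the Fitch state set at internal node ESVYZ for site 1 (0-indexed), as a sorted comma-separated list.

C

[col 0] EZ: children E:{A}, Z:{A} ∩→ {A}; cost 0
[col 0] EVZ: children EZ:{A}, V:{T} ∪→ {A,T}; cost 1
[col 0] EVYZ: children EVZ:{A,T}, Y:{C} ∪→ {A,C,T}; cost 1
[col 0] ESVYZ: children EVYZ:{A,C,T}, S:{G} ∪→ {A,C,G,T}; cost 1
[col 1] EZ: children E:{C}, Z:{A} ∪→ {A,C}; cost 1
[col 1] EVZ: children EZ:{A,C}, V:{T} ∪→ {A,C,T}; cost 1
[col 1] EVYZ: children EVZ:{A,C,T}, Y:{C} ∩→ {C}; cost 0
[col 1] ESVYZ: children EVYZ:{C}, S:{C} ∩→ {C}; cost 0
[col 2] EZ: children E:{G}, Z:{T} ∪→ {G,T}; cost 1
[col 2] EVZ: children EZ:{G,T}, V:{G} ∩→ {G}; cost 0
[col 2] EVYZ: children EVZ:{G}, Y:{C} ∪→ {C,G}; cost 1
[col 2] ESVYZ: children EVYZ:{C,G}, S:{A} ∪→ {A,C,G}; cost 1
[col 3] EZ: children E:{A}, Z:{G} ∪→ {A,G}; cost 1
[col 3] EVZ: children EZ:{A,G}, V:{G} ∩→ {G}; cost 0
[col 3] EVYZ: children EVZ:{G}, Y:{A} ∪→ {A,G}; cost 1
[col 3] ESVYZ: children EVYZ:{A,G}, S:{C} ∪→ {A,C,G}; cost 1
per-site changes: [3, 2, 3, 3]; total = 11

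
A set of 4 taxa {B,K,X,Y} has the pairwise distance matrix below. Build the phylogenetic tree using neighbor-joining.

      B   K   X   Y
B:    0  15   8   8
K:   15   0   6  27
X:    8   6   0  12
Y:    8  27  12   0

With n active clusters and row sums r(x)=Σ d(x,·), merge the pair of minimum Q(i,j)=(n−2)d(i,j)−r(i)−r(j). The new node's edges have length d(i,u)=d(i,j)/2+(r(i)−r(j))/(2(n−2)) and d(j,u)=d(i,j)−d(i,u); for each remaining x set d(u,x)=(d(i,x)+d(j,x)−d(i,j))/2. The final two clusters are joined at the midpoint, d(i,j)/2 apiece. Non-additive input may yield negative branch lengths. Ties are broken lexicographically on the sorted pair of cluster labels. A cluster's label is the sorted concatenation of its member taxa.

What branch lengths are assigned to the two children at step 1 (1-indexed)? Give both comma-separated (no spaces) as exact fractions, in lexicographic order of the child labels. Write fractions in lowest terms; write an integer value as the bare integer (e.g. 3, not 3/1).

iteration 1: select B,Y (d=8, Q=-62); attach at lengths (0, 8); label the merged cluster BY
  updated: d(BY,K)=17, d(BY,X)=6
iteration 2: select BY,K (d=17, Q=-29); attach at lengths (17/2, 17/2); label the merged cluster BKY
  updated: d(BKY,X)=-5/2
iteration 3: select BKY,X (d=-5/2); attach at lengths (-5/4, -5/4); label the merged cluster BKXY
final tree: (((B:0,Y:8):17/2,K:17/2):-5/4,X:-5/4)
total length: 45/2

0,8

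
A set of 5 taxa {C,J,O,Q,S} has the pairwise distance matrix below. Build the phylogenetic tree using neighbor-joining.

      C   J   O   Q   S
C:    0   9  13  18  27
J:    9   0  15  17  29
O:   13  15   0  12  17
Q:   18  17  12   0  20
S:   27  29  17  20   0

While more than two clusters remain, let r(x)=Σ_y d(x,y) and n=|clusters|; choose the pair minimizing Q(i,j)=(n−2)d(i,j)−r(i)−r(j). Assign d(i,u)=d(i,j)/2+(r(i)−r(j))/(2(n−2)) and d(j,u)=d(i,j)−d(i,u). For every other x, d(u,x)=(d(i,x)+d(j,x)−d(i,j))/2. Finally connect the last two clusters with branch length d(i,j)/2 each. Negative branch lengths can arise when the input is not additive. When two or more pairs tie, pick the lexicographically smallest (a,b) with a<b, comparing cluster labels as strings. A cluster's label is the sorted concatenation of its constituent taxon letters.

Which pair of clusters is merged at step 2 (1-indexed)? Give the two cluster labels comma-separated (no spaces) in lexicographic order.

iteration 1: select C,J (d=9, Q=-110); attach at lengths (4, 5); label the merged cluster CJ
  updated: d(CJ,O)=19/2, d(CJ,Q)=13, d(CJ,S)=47/2
iteration 2: select CJ,O (d=19/2, Q=-131/2); attach at lengths (53/8, 23/8); label the merged cluster CJO
  updated: d(CJO,Q)=31/4, d(CJO,S)=31/2
iteration 3: select CJO,Q (d=31/4, Q=-173/4); attach at lengths (13/8, 49/8); label the merged cluster CJOQ
  updated: d(CJOQ,S)=111/8
iteration 4: select CJOQ,S (d=111/8); attach at lengths (111/16, 111/16); label the merged cluster CJOQS
final tree: ((((C:4,J:5):53/8,O:23/8):13/8,Q:49/8):111/16,S:111/16)
total length: 321/8

CJ,O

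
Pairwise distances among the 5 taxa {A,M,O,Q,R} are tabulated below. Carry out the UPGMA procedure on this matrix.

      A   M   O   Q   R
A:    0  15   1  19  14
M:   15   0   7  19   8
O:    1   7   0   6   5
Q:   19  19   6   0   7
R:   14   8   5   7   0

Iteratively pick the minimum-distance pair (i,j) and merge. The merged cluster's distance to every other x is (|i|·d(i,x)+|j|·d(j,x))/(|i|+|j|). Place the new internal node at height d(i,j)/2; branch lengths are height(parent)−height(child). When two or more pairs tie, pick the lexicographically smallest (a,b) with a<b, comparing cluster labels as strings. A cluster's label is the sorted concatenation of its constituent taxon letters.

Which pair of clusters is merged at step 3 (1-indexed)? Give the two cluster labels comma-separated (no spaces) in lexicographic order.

iteration 1: select A,O (d=1); attach at lengths (1/2, 1/2); label the merged cluster AO
  updated: d(AO,M)=11, d(AO,Q)=25/2, d(AO,R)=19/2
iteration 2: select Q,R (d=7); attach at lengths (7/2, 7/2); label the merged cluster QR
  updated: d(AO,QR)=11, d(M,QR)=27/2
iteration 3: select AO,M (d=11); attach at lengths (5, 11/2); label the merged cluster AMO
  updated: d(AMO,QR)=71/6
iteration 4: select AMO,QR (d=71/6); attach at lengths (5/12, 29/12); label the merged cluster AMOQR
final tree: (((A:1/2,O:1/2):5,M:11/2):5/12,(Q:7/2,R:7/2):29/12)
total length: 64/3

AO,M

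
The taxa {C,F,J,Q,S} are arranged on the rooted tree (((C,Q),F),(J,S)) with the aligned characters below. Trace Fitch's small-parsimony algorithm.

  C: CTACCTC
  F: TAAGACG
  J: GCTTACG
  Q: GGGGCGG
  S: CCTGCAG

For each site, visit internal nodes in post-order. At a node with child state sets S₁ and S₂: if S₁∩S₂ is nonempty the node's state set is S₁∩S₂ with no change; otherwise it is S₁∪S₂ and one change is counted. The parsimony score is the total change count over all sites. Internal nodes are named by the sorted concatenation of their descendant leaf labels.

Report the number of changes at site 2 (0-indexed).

2

CQ@0: {C} ∪ {G} = {C,G} (union, +1)
CFQ@0: {C,G} ∪ {T} = {C,G,T} (union, +1)
JS@0: {G} ∪ {C} = {C,G} (union, +1)
CFJQS@0: {C,G,T} ∩ {C,G} = {C,G} (intersection, +0)
CQ@1: {T} ∪ {G} = {G,T} (union, +1)
CFQ@1: {G,T} ∪ {A} = {A,G,T} (union, +1)
JS@1: {C} ∩ {C} = {C} (intersection, +0)
CFJQS@1: {A,G,T} ∪ {C} = {A,C,G,T} (union, +1)
CQ@2: {A} ∪ {G} = {A,G} (union, +1)
CFQ@2: {A,G} ∩ {A} = {A} (intersection, +0)
JS@2: {T} ∩ {T} = {T} (intersection, +0)
CFJQS@2: {A} ∪ {T} = {A,T} (union, +1)
CQ@3: {C} ∪ {G} = {C,G} (union, +1)
CFQ@3: {C,G} ∩ {G} = {G} (intersection, +0)
JS@3: {T} ∪ {G} = {G,T} (union, +1)
CFJQS@3: {G} ∩ {G,T} = {G} (intersection, +0)
CQ@4: {C} ∩ {C} = {C} (intersection, +0)
CFQ@4: {C} ∪ {A} = {A,C} (union, +1)
JS@4: {A} ∪ {C} = {A,C} (union, +1)
CFJQS@4: {A,C} ∩ {A,C} = {A,C} (intersection, +0)
CQ@5: {T} ∪ {G} = {G,T} (union, +1)
CFQ@5: {G,T} ∪ {C} = {C,G,T} (union, +1)
JS@5: {C} ∪ {A} = {A,C} (union, +1)
CFJQS@5: {C,G,T} ∩ {A,C} = {C} (intersection, +0)
CQ@6: {C} ∪ {G} = {C,G} (union, +1)
CFQ@6: {C,G} ∩ {G} = {G} (intersection, +0)
JS@6: {G} ∩ {G} = {G} (intersection, +0)
CFJQS@6: {G} ∩ {G} = {G} (intersection, +0)
per-site changes: [3, 3, 2, 2, 2, 3, 1]; total = 16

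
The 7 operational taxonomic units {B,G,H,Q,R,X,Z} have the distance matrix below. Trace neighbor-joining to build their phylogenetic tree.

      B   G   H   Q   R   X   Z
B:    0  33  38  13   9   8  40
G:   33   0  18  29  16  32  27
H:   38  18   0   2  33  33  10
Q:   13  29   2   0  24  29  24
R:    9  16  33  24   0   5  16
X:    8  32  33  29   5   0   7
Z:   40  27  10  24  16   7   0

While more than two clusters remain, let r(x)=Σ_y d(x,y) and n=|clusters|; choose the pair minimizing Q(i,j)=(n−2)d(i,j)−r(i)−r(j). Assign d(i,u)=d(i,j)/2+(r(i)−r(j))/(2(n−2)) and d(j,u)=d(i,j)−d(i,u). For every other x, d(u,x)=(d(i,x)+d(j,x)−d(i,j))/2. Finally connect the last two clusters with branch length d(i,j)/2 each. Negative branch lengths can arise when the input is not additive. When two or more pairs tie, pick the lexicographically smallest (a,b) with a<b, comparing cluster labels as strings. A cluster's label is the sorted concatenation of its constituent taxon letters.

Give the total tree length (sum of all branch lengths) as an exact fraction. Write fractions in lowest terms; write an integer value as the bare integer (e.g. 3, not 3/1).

1721/32

step 1: merge (H,Q) at d=2, Q=-245; branch lengths H→23/10, Q→-3/10; new cluster HQ
  updated: d(B,HQ)=49/2, d(G,HQ)=45/2, d(HQ,R)=55/2, d(HQ,X)=30, d(HQ,Z)=16
step 2: merge (B,X) at d=8, Q=-329/2; branch lengths B→129/16, X→-1/16; new cluster BX
  updated: d(BX,G)=57/2, d(BX,HQ)=93/4, d(BX,R)=3, d(BX,Z)=39/2
step 3: merge (BX,R) at d=3, Q=-511/4; branch lengths BX→83/24, R→-11/24; new cluster BRX
  updated: d(BRX,G)=83/4, d(BRX,HQ)=191/8, d(BRX,Z)=65/4
step 4: merge (BRX,G) at d=83/4, Q=-717/8; branch lengths BRX→257/32, G→407/32; new cluster BGRX
  updated: d(BGRX,HQ)=205/16, d(BGRX,Z)=45/4
step 5: merge (BGRX,HQ) at d=205/16, Q=-641/16; branch lengths BGRX→129/32, HQ→281/32; new cluster BGHQRX
  updated: d(BGHQRX,Z)=231/32
step 6: merge (BGHQRX,Z) at d=231/32; branch lengths BGHQRX→231/64, Z→231/64; new cluster BGHQRXZ
final tree: (((((B:129/16,X:-1/16):83/24,R:-11/24):257/32,G:407/32):129/32,(H:23/10,Q:-3/10):281/32):231/64,Z:231/64)
total length: 1721/32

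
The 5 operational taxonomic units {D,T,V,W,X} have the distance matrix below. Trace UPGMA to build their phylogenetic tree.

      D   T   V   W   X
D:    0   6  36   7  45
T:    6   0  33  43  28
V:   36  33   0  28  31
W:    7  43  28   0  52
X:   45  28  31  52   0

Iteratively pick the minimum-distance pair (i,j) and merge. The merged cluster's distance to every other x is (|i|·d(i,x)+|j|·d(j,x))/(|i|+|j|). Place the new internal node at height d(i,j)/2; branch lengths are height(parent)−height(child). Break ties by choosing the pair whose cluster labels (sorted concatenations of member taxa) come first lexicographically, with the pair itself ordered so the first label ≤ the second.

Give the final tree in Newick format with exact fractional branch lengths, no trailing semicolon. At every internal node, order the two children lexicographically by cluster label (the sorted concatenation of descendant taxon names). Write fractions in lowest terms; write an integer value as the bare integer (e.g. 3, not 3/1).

1. join D+T (d=6) ⇒ DT; edges |D|=3, |T|=3
  updated: d(DT,V)=69/2, d(DT,W)=25, d(DT,X)=73/2
2. join DT+W (d=25) ⇒ DTW; edges |DT|=19/2, |W|=25/2
  updated: d(DTW,V)=97/3, d(DTW,X)=125/3
3. join V+X (d=31) ⇒ VX; edges |V|=31/2, |X|=31/2
  updated: d(DTW,VX)=37
4. join DTW+VX (d=37) ⇒ DTVWX; edges |DTW|=6, |VX|=3
final tree: (((D:3,T:3):19/2,W:25/2):6,(V:31/2,X:31/2):3)
total length: 68

(((D:3,T:3):19/2,W:25/2):6,(V:31/2,X:31/2):3)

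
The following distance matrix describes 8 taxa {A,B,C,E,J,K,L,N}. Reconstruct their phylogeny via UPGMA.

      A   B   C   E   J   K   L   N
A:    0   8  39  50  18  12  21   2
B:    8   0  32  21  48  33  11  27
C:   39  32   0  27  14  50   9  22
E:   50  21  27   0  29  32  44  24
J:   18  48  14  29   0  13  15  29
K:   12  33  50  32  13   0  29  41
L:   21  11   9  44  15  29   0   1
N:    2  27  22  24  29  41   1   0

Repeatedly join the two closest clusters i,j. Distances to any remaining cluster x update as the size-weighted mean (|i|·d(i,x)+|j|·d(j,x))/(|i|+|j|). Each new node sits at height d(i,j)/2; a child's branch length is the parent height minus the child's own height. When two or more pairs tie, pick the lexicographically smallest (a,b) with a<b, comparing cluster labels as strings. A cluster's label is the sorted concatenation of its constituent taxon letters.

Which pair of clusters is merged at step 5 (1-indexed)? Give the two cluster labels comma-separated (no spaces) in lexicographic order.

ABLN,C

1. join L+N (d=1) ⇒ LN; edges |L|=1/2, |N|=1/2
  updated: d(A,LN)=23/2, d(B,LN)=19, d(C,LN)=31/2, d(E,LN)=34, d(J,LN)=22, d(K,LN)=35
2. join A+B (d=8) ⇒ AB; edges |A|=4, |B|=4
  updated: d(AB,C)=71/2, d(AB,E)=71/2, d(AB,J)=33, d(AB,K)=45/2, d(AB,LN)=61/4
3. join J+K (d=13) ⇒ JK; edges |J|=13/2, |K|=13/2
  updated: d(AB,JK)=111/4, d(C,JK)=32, d(E,JK)=61/2, d(JK,LN)=57/2
4. join AB+LN (d=61/4) ⇒ ABLN; edges |AB|=29/8, |LN|=57/8
  updated: d(ABLN,C)=51/2, d(ABLN,E)=139/4, d(ABLN,JK)=225/8
5. join ABLN+C (d=51/2) ⇒ ABCLN; edges |ABLN|=41/8, |C|=51/4
  updated: d(ABCLN,E)=166/5, d(ABCLN,JK)=289/10
6. join ABCLN+JK (d=289/10) ⇒ ABCJKLN; edges |ABCLN|=17/10, |JK|=159/20
  updated: d(ABCJKLN,E)=227/7
7. join ABCJKLN+E (d=227/7) ⇒ ABCEJKLN; edges |ABCJKLN|=247/140, |E|=227/14
final tree: (((((A:4,B:4):29/8,(L:1/2,N:1/2):57/8):41/8,C:51/4):17/10,(J:13/2,K:13/2):159/20):247/140,E:227/14)
total length: 21911/280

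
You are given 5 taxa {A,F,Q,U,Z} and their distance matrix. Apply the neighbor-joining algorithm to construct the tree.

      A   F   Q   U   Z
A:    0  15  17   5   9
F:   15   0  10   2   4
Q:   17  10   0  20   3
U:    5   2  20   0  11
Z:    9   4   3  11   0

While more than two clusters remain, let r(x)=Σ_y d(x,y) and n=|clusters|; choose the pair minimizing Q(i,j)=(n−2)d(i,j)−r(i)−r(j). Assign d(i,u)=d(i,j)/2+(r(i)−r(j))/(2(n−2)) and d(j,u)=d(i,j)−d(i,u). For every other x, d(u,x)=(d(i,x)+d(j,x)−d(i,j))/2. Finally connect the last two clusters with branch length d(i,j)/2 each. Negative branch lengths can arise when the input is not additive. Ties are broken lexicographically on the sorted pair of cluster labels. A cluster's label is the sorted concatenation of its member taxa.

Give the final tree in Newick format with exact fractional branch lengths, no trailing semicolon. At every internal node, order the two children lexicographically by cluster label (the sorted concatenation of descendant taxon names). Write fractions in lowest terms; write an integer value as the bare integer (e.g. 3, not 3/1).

iteration 1: select A,U (d=5, Q=-69); attach at lengths (23/6, 7/6); label the merged cluster AU
  updated: d(AU,F)=6, d(AU,Q)=16, d(AU,Z)=15/2
iteration 2: select AU,F (d=6, Q=-75/2); attach at lengths (43/8, 5/8); label the merged cluster AFU
  updated: d(AFU,Q)=10, d(AFU,Z)=11/4
iteration 3: select AFU,Q (d=10, Q=-63/4); attach at lengths (39/8, 41/8); label the merged cluster AFQU
  updated: d(AFQU,Z)=-17/8
iteration 4: select AFQU,Z (d=-17/8); attach at lengths (-17/16, -17/16); label the merged cluster AFQUZ
final tree: ((((A:23/6,U:7/6):43/8,F:5/8):39/8,Q:41/8):-17/16,Z:-17/16)
total length: 151/8

((((A:23/6,U:7/6):43/8,F:5/8):39/8,Q:41/8):-17/16,Z:-17/16)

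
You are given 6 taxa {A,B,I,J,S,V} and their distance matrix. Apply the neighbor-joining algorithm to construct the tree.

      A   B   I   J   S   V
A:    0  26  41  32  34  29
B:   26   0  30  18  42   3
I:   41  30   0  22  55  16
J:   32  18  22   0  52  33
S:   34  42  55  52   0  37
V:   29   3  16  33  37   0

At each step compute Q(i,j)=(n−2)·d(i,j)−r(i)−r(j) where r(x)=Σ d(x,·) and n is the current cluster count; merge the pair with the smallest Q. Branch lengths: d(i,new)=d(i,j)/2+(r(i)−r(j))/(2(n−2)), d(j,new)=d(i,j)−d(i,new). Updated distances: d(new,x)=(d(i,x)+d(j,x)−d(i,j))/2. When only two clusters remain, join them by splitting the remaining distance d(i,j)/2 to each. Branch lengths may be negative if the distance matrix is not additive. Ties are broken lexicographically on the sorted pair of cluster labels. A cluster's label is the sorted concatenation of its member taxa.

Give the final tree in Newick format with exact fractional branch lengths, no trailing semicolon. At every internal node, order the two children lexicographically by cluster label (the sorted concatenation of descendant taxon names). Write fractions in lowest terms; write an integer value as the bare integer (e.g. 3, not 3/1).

((((A:39/4,S:97/4):81/8,(I:67/6,J:65/6):55/8):39/8,B:13/8):11/16,V:11/16)

step 1: merge (A,S) at d=34, Q=-246; branch lengths A→39/4, S→97/4; new cluster AS
  updated: d(AS,B)=17, d(AS,I)=31, d(AS,J)=25, d(AS,V)=16
step 2: merge (I,J) at d=22, Q=-131; branch lengths I→67/6, J→65/6; new cluster IJ
  updated: d(AS,IJ)=17, d(B,IJ)=13, d(IJ,V)=27/2
step 3: merge (AS,IJ) at d=17, Q=-119/2; branch lengths AS→81/8, IJ→55/8; new cluster AIJS
  updated: d(AIJS,B)=13/2, d(AIJS,V)=25/4
step 4: merge (AIJS,B) at d=13/2, Q=-63/4; branch lengths AIJS→39/8, B→13/8; new cluster ABIJS
  updated: d(ABIJS,V)=11/8
step 5: merge (ABIJS,V) at d=11/8; branch lengths ABIJS→11/16, V→11/16; new cluster ABIJSV
final tree: ((((A:39/4,S:97/4):81/8,(I:67/6,J:65/6):55/8):39/8,B:13/8):11/16,V:11/16)
total length: 647/8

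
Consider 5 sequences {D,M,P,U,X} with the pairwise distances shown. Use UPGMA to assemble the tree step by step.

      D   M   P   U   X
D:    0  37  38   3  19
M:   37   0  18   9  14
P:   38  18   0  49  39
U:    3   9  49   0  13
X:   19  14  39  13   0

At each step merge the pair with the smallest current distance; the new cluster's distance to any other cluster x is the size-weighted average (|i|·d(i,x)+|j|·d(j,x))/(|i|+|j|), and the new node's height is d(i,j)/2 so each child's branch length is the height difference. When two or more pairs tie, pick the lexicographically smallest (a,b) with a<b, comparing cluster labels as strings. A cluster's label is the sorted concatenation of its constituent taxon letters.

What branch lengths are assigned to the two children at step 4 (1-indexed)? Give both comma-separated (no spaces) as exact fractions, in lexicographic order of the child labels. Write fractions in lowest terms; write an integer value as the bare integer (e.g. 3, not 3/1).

33/4,18

step 1: merge (D,U) at d=3; branch lengths D→3/2, U→3/2; new cluster DU
  updated: d(DU,M)=23, d(DU,P)=87/2, d(DU,X)=16
step 2: merge (M,X) at d=14; branch lengths M→7, X→7; new cluster MX
  updated: d(DU,MX)=39/2, d(MX,P)=57/2
step 3: merge (DU,MX) at d=39/2; branch lengths DU→33/4, MX→11/4; new cluster DMUX
  updated: d(DMUX,P)=36
step 4: merge (DMUX,P) at d=36; branch lengths DMUX→33/4, P→18; new cluster DMPUX
final tree: (((D:3/2,U:3/2):33/4,(M:7,X:7):11/4):33/4,P:18)
total length: 217/4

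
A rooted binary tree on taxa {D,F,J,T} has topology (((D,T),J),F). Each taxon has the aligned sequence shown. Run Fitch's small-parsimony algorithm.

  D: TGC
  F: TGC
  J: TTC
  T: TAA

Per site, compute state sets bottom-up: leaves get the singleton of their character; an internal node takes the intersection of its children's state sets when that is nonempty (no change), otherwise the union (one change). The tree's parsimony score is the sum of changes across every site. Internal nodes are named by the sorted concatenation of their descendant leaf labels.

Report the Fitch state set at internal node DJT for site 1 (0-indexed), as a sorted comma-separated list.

A,G,T

site 0, node DT: D={T} ∩ T={T} → {T} (+0)
site 0, node DJT: DT={T} ∩ J={T} → {T} (+0)
site 0, node DFJT: DJT={T} ∩ F={T} → {T} (+0)
site 1, node DT: D={G} ∪ T={A} → {A,G} (+1)
site 1, node DJT: DT={A,G} ∪ J={T} → {A,G,T} (+1)
site 1, node DFJT: DJT={A,G,T} ∩ F={G} → {G} (+0)
site 2, node DT: D={C} ∪ T={A} → {A,C} (+1)
site 2, node DJT: DT={A,C} ∩ J={C} → {C} (+0)
site 2, node DFJT: DJT={C} ∩ F={C} → {C} (+0)
per-site changes: [0, 2, 1]; total = 3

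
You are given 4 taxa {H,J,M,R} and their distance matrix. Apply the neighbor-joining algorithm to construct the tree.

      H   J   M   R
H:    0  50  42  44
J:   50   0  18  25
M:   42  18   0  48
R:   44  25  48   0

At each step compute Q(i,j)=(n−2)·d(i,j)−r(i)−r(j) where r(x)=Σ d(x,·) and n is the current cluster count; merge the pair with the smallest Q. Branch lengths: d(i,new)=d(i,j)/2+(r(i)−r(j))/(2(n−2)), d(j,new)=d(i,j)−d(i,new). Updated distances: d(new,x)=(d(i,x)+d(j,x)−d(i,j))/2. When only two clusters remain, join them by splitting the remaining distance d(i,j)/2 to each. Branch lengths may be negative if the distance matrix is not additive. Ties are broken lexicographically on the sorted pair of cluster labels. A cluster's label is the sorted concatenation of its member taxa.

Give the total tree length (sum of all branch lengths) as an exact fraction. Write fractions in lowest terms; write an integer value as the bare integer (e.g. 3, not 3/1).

289/4

step 1: merge (H,R) at d=44, Q=-165; branch lengths H→107/4, R→69/4; new cluster HR
  updated: d(HR,J)=31/2, d(HR,M)=23
step 2: merge (HR,J) at d=31/2, Q=-113/2; branch lengths HR→41/4, J→21/4; new cluster HJR
  updated: d(HJR,M)=51/4
step 3: merge (HJR,M) at d=51/4; branch lengths HJR→51/8, M→51/8; new cluster HJMR
final tree: (((H:107/4,R:69/4):41/4,J:21/4):51/8,M:51/8)
total length: 289/4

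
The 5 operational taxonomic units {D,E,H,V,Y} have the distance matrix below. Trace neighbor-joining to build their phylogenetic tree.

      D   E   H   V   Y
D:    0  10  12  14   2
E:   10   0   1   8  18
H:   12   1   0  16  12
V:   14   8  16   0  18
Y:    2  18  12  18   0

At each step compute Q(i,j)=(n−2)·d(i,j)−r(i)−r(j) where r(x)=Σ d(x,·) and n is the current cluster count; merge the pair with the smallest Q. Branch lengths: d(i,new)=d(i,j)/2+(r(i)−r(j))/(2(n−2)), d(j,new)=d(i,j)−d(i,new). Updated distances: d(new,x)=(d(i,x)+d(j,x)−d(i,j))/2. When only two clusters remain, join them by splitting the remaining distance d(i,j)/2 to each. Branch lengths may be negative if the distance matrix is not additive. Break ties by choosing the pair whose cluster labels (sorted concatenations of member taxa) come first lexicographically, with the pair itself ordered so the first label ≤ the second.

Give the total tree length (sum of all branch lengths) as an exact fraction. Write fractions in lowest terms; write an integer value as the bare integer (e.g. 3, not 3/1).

22

1. join D+Y (d=2, Q=-82) ⇒ DY; edges |D|=-1, |Y|=3
  updated: d(DY,E)=13, d(DY,H)=11, d(DY,V)=15
2. join DY+V (d=15, Q=-48) ⇒ DVY; edges |DY|=15/2, |V|=15/2
  updated: d(DVY,E)=3, d(DVY,H)=6
3. join DVY+E (d=3, Q=-10) ⇒ DEVY; edges |DVY|=4, |E|=-1
  updated: d(DEVY,H)=2
4. join DEVY+H (d=2) ⇒ DEHVY; edges |DEVY|=1, |H|=1
final tree: ((((D:-1,Y:3):15/2,V:15/2):4,E:-1):1,H:1)
total length: 22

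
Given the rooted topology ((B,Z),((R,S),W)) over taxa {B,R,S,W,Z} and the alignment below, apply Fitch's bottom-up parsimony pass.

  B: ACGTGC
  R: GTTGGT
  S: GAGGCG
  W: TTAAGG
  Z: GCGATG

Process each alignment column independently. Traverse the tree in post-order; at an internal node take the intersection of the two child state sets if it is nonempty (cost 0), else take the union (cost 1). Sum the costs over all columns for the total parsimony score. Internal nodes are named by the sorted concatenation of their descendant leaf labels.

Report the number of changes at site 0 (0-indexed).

[col 0] BZ: children B:{A}, Z:{G} ∪→ {A,G}; cost 1
[col 0] RS: children R:{G}, S:{G} ∩→ {G}; cost 0
[col 0] RSW: children RS:{G}, W:{T} ∪→ {G,T}; cost 1
[col 0] BRSWZ: children BZ:{A,G}, RSW:{G,T} ∩→ {G}; cost 0
[col 1] BZ: children B:{C}, Z:{C} ∩→ {C}; cost 0
[col 1] RS: children R:{T}, S:{A} ∪→ {A,T}; cost 1
[col 1] RSW: children RS:{A,T}, W:{T} ∩→ {T}; cost 0
[col 1] BRSWZ: children BZ:{C}, RSW:{T} ∪→ {C,T}; cost 1
[col 2] BZ: children B:{G}, Z:{G} ∩→ {G}; cost 0
[col 2] RS: children R:{T}, S:{G} ∪→ {G,T}; cost 1
[col 2] RSW: children RS:{G,T}, W:{A} ∪→ {A,G,T}; cost 1
[col 2] BRSWZ: children BZ:{G}, RSW:{A,G,T} ∩→ {G}; cost 0
[col 3] BZ: children B:{T}, Z:{A} ∪→ {A,T}; cost 1
[col 3] RS: children R:{G}, S:{G} ∩→ {G}; cost 0
[col 3] RSW: children RS:{G}, W:{A} ∪→ {A,G}; cost 1
[col 3] BRSWZ: children BZ:{A,T}, RSW:{A,G} ∩→ {A}; cost 0
[col 4] BZ: children B:{G}, Z:{T} ∪→ {G,T}; cost 1
[col 4] RS: children R:{G}, S:{C} ∪→ {C,G}; cost 1
[col 4] RSW: children RS:{C,G}, W:{G} ∩→ {G}; cost 0
[col 4] BRSWZ: children BZ:{G,T}, RSW:{G} ∩→ {G}; cost 0
[col 5] BZ: children B:{C}, Z:{G} ∪→ {C,G}; cost 1
[col 5] RS: children R:{T}, S:{G} ∪→ {G,T}; cost 1
[col 5] RSW: children RS:{G,T}, W:{G} ∩→ {G}; cost 0
[col 5] BRSWZ: children BZ:{C,G}, RSW:{G} ∩→ {G}; cost 0
per-site changes: [2, 2, 2, 2, 2, 2]; total = 12

2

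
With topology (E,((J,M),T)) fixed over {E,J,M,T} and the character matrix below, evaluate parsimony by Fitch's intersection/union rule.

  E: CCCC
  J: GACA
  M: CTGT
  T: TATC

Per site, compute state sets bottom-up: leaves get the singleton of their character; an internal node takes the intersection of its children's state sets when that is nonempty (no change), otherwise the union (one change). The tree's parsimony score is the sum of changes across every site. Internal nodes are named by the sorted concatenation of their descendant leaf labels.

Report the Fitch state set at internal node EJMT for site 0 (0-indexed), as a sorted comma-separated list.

C

[col 0] JM: children J:{G}, M:{C} ∪→ {C,G}; cost 1
[col 0] JMT: children JM:{C,G}, T:{T} ∪→ {C,G,T}; cost 1
[col 0] EJMT: children E:{C}, JMT:{C,G,T} ∩→ {C}; cost 0
[col 1] JM: children J:{A}, M:{T} ∪→ {A,T}; cost 1
[col 1] JMT: children JM:{A,T}, T:{A} ∩→ {A}; cost 0
[col 1] EJMT: children E:{C}, JMT:{A} ∪→ {A,C}; cost 1
[col 2] JM: children J:{C}, M:{G} ∪→ {C,G}; cost 1
[col 2] JMT: children JM:{C,G}, T:{T} ∪→ {C,G,T}; cost 1
[col 2] EJMT: children E:{C}, JMT:{C,G,T} ∩→ {C}; cost 0
[col 3] JM: children J:{A}, M:{T} ∪→ {A,T}; cost 1
[col 3] JMT: children JM:{A,T}, T:{C} ∪→ {A,C,T}; cost 1
[col 3] EJMT: children E:{C}, JMT:{A,C,T} ∩→ {C}; cost 0
per-site changes: [2, 2, 2, 2]; total = 8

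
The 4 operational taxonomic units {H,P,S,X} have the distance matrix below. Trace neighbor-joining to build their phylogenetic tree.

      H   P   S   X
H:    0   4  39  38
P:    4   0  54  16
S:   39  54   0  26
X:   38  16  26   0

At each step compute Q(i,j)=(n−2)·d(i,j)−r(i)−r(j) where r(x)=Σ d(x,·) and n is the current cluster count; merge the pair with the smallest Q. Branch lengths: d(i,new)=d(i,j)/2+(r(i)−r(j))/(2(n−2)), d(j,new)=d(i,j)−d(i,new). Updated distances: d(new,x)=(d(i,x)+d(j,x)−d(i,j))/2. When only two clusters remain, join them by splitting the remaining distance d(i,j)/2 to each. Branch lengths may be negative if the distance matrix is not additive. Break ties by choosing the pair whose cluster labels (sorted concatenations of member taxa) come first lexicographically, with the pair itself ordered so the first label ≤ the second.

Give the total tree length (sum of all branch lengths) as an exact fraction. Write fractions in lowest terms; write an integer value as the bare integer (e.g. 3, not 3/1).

207/4

1. join H+P (d=4, Q=-147) ⇒ HP; edges |H|=15/4, |P|=1/4
  updated: d(HP,S)=89/2, d(HP,X)=25
2. join HP+S (d=89/2, Q=-191/2) ⇒ HPS; edges |HP|=87/4, |S|=91/4
  updated: d(HPS,X)=13/4
3. join HPS+X (d=13/4) ⇒ HPSX; edges |HPS|=13/8, |X|=13/8
final tree: (((H:15/4,P:1/4):87/4,S:91/4):13/8,X:13/8)
total length: 207/4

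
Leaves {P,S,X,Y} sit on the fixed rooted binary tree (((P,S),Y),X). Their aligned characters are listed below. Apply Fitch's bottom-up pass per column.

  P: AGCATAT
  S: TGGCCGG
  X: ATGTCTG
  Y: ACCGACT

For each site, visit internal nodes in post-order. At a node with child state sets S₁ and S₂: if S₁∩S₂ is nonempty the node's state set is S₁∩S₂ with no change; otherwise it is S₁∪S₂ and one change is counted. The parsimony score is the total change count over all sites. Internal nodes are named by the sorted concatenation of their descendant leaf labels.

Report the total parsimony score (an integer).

[col 0] PS: children P:{A}, S:{T} ∪→ {A,T}; cost 1
[col 0] PSY: children PS:{A,T}, Y:{A} ∩→ {A}; cost 0
[col 0] PSXY: children PSY:{A}, X:{A} ∩→ {A}; cost 0
[col 1] PS: children P:{G}, S:{G} ∩→ {G}; cost 0
[col 1] PSY: children PS:{G}, Y:{C} ∪→ {C,G}; cost 1
[col 1] PSXY: children PSY:{C,G}, X:{T} ∪→ {C,G,T}; cost 1
[col 2] PS: children P:{C}, S:{G} ∪→ {C,G}; cost 1
[col 2] PSY: children PS:{C,G}, Y:{C} ∩→ {C}; cost 0
[col 2] PSXY: children PSY:{C}, X:{G} ∪→ {C,G}; cost 1
[col 3] PS: children P:{A}, S:{C} ∪→ {A,C}; cost 1
[col 3] PSY: children PS:{A,C}, Y:{G} ∪→ {A,C,G}; cost 1
[col 3] PSXY: children PSY:{A,C,G}, X:{T} ∪→ {A,C,G,T}; cost 1
[col 4] PS: children P:{T}, S:{C} ∪→ {C,T}; cost 1
[col 4] PSY: children PS:{C,T}, Y:{A} ∪→ {A,C,T}; cost 1
[col 4] PSXY: children PSY:{A,C,T}, X:{C} ∩→ {C}; cost 0
[col 5] PS: children P:{A}, S:{G} ∪→ {A,G}; cost 1
[col 5] PSY: children PS:{A,G}, Y:{C} ∪→ {A,C,G}; cost 1
[col 5] PSXY: children PSY:{A,C,G}, X:{T} ∪→ {A,C,G,T}; cost 1
[col 6] PS: children P:{T}, S:{G} ∪→ {G,T}; cost 1
[col 6] PSY: children PS:{G,T}, Y:{T} ∩→ {T}; cost 0
[col 6] PSXY: children PSY:{T}, X:{G} ∪→ {G,T}; cost 1
per-site changes: [1, 2, 2, 3, 2, 3, 2]; total = 15

15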